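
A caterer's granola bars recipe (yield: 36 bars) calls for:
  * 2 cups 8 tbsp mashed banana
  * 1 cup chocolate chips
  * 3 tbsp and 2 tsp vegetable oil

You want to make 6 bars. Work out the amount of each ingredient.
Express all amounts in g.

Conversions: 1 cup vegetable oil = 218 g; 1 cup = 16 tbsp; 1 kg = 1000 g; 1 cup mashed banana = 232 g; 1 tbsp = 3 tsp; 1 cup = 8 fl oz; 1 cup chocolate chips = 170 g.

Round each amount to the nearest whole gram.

mashed banana: 97 g; chocolate chips: 28 g; vegetable oil: 8 g

Scaling factor: 6/36 = 1/6.
mashed banana: (2 cup + 8 tbsp = 2.5 cup) × 1/6 × 232 g/cup ≈ 97 g
chocolate chips: 1 cup × 1/6 × 170 g/cup ≈ 28 g
vegetable oil: (3 tbsp + 2 tsp = 11/3 tbsp) × 1/6 ÷ 16 tbsp/cup × 218 g/cup ≈ 8 g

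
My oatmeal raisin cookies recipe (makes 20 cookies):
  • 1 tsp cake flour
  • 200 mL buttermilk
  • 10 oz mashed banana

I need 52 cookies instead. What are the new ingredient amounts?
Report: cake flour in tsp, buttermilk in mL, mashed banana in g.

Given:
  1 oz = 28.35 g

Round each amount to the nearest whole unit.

cake flour: 3 tsp; buttermilk: 520 mL; mashed banana: 737 g

Scaling factor: 52/20 = 13/5 = 2.6.
cake flour: 1 tsp × 13/5 ≈ 3 tsp
buttermilk: 200 mL × 13/5 = 520 mL
mashed banana: 10 oz × 13/5 × 28.35 g/oz ≈ 737 g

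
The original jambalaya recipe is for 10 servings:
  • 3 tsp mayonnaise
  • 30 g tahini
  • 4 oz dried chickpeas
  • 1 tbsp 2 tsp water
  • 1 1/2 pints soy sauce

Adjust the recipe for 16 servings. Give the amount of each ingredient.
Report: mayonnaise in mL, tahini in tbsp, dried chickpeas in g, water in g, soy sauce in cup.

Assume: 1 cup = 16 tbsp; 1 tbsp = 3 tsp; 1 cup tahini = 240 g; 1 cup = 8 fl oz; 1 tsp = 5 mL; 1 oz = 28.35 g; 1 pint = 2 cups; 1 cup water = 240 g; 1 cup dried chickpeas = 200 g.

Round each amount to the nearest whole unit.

Scaling factor: 16/10 = 8/5 = 1.6.
mayonnaise: 3 tsp × 8/5 × 5 mL/tsp = 24 mL
tahini: 30 g × 8/5 ÷ 240 g/cup × 16 tbsp/cup ≈ 3 tbsp
dried chickpeas: 4 oz × 8/5 × 28.35 g/oz ≈ 181 g
water: (1 tbsp + 2 tsp = 5/3 tbsp) × 8/5 ÷ 16 tbsp/cup × 240 g/cup = 40 g
soy sauce: 1.5 pint × 8/5 × 2 cup/pint ≈ 5 cup

mayonnaise: 24 mL; tahini: 3 tbsp; dried chickpeas: 181 g; water: 40 g; soy sauce: 5 cup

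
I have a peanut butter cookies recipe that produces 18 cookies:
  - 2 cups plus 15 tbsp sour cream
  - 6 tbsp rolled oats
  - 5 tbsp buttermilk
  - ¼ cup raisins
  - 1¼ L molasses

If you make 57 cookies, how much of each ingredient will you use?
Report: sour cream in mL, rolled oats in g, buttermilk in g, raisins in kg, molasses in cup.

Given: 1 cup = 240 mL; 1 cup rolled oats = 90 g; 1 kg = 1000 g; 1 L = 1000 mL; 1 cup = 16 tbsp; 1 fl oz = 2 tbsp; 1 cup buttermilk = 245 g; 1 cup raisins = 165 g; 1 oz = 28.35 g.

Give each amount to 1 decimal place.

Scaling factor: 57/18 = 19/6.
sour cream: (2 cup + 15 tbsp = 2.9375 cup) × 19/6 × 240 mL/cup = 2232.5 mL
rolled oats: 6 tbsp × 19/6 ÷ 16 tbsp/cup × 90 g/cup ≈ 106.9 g
buttermilk: 5 tbsp × 19/6 ÷ 16 tbsp/cup × 245 g/cup ≈ 242.4 g
raisins: 0.25 cup × 19/6 × 165 g/cup ÷ 1000 g/kg ≈ 0.1 kg
molasses: 1.25 L × 19/6 × 1000 mL/L ÷ 240 mL/cup ≈ 16.5 cup

sour cream: 2232.5 mL; rolled oats: 106.9 g; buttermilk: 242.4 g; raisins: 0.1 kg; molasses: 16.5 cup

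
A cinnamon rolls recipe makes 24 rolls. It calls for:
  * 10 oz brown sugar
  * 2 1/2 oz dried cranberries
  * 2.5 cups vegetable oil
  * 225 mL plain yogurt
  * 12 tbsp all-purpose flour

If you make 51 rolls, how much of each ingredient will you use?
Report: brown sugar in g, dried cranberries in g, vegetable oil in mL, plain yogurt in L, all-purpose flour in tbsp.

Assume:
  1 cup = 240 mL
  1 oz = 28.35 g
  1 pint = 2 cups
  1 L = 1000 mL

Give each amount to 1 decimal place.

brown sugar: 602.4 g; dried cranberries: 150.6 g; vegetable oil: 1275.0 mL; plain yogurt: 0.5 L; all-purpose flour: 25.5 tbsp

Scaling factor: 51/24 = 17/8 = 2.125.
brown sugar: 10 oz × 17/8 × 28.35 g/oz ≈ 602.4 g
dried cranberries: 2.5 oz × 17/8 × 28.35 g/oz ≈ 150.6 g
vegetable oil: 2.5 cup × 17/8 × 240 mL/cup = 1275.0 mL
plain yogurt: 225 mL × 17/8 ÷ 1000 mL/L ≈ 0.5 L
all-purpose flour: 12 tbsp × 17/8 = 25.5 tbsp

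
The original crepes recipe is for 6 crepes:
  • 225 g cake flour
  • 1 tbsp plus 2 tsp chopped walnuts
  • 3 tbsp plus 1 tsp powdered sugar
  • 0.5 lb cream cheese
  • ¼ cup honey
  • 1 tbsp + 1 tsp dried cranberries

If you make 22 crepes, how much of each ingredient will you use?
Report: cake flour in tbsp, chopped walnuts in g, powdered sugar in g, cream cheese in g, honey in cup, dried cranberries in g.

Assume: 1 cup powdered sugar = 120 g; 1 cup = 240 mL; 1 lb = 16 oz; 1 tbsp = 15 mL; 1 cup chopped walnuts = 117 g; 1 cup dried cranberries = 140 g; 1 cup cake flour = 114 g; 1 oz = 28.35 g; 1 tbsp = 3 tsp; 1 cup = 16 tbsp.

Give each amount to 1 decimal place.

Scaling factor: 22/6 = 11/3.
cake flour: 225 g × 11/3 ÷ 114 g/cup × 16 tbsp/cup ≈ 115.8 tbsp
chopped walnuts: (1 tbsp + 2 tsp = 5/3 tbsp) × 11/3 ÷ 16 tbsp/cup × 117 g/cup ≈ 44.7 g
powdered sugar: (3 tbsp + 1 tsp = 10/3 tbsp) × 11/3 ÷ 16 tbsp/cup × 120 g/cup ≈ 91.7 g
cream cheese: 0.5 lb × 11/3 × 16 oz/lb × 28.35 g/oz = 831.6 g
honey: 0.25 cup × 11/3 ≈ 0.9 cup
dried cranberries: (1 tbsp + 1 tsp = 4/3 tbsp) × 11/3 ÷ 16 tbsp/cup × 140 g/cup ≈ 42.8 g

cake flour: 115.8 tbsp; chopped walnuts: 44.7 g; powdered sugar: 91.7 g; cream cheese: 831.6 g; honey: 0.9 cup; dried cranberries: 42.8 g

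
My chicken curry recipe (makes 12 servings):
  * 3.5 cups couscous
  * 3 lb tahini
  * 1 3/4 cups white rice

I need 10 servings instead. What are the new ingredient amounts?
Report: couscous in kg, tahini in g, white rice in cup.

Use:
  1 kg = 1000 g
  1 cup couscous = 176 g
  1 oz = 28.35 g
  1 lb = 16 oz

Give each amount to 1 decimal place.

Scaling factor: 10/12 = 5/6.
couscous: 3.5 cup × 5/6 × 176 g/cup ÷ 1000 g/kg ≈ 0.5 kg
tahini: 3 lb × 5/6 × 16 oz/lb × 28.35 g/oz = 1134.0 g
white rice: 1.75 cup × 5/6 ≈ 1.5 cup

couscous: 0.5 kg; tahini: 1134.0 g; white rice: 1.5 cup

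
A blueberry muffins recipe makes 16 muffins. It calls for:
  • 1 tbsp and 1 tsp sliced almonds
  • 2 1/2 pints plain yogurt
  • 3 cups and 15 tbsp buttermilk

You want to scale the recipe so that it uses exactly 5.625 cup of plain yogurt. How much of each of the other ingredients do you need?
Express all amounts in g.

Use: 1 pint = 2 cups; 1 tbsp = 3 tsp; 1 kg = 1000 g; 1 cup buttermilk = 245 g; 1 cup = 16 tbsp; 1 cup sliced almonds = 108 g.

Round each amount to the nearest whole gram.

sliced almonds: 10 g; buttermilk: 1085 g

The original recipe has 5 cup of plain yogurt, so the scaling factor is 5.625 ÷ 5 = 9/8 = 1.125.
sliced almonds: (1 tbsp + 1 tsp = 4/3 tbsp) × 9/8 ÷ 16 tbsp/cup × 108 g/cup ≈ 10 g
buttermilk: (3 cup + 15 tbsp = 3.9375 cup) × 9/8 × 245 g/cup ≈ 1085 g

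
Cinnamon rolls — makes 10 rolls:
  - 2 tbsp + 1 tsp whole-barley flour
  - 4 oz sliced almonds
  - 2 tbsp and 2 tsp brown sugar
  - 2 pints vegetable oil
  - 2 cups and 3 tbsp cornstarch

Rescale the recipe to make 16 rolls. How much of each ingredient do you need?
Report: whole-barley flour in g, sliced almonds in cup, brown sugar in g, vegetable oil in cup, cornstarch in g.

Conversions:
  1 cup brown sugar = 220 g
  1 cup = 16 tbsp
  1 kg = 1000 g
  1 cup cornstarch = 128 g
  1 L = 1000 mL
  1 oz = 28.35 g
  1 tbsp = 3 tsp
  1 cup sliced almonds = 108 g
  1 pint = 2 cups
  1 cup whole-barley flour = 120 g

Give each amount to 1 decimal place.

Scaling factor: 16/10 = 8/5 = 1.6.
whole-barley flour: (2 tbsp + 1 tsp = 7/3 tbsp) × 8/5 ÷ 16 tbsp/cup × 120 g/cup = 28.0 g
sliced almonds: 4 oz × 8/5 × 28.35 g/oz ÷ 108 g/cup ≈ 1.7 cup
brown sugar: (2 tbsp + 2 tsp = 8/3 tbsp) × 8/5 ÷ 16 tbsp/cup × 220 g/cup ≈ 58.7 g
vegetable oil: 2 pint × 8/5 × 2 cup/pint = 6.4 cup
cornstarch: (2 cup + 3 tbsp = 2.1875 cup) × 8/5 × 128 g/cup = 448.0 g

whole-barley flour: 28.0 g; sliced almonds: 1.7 cup; brown sugar: 58.7 g; vegetable oil: 6.4 cup; cornstarch: 448.0 g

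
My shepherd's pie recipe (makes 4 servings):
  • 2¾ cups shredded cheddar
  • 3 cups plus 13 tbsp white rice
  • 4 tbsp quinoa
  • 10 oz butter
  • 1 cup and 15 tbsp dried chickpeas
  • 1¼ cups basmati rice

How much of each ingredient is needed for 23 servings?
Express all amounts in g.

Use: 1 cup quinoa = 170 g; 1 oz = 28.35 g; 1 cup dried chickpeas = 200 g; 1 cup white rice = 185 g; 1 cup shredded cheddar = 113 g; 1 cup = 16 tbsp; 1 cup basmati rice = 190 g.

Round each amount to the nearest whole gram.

Scaling factor: 23/4 = 5.75.
shredded cheddar: 2.75 cup × 23/4 × 113 g/cup ≈ 1787 g
white rice: (3 cup + 13 tbsp = 3.8125 cup) × 23/4 × 185 g/cup ≈ 4056 g
quinoa: 4 tbsp × 23/4 ÷ 16 tbsp/cup × 170 g/cup ≈ 244 g
butter: 10 oz × 23/4 × 28.35 g/oz ≈ 1630 g
dried chickpeas: (1 cup + 15 tbsp = 1.9375 cup) × 23/4 × 200 g/cup ≈ 2228 g
basmati rice: 1.25 cup × 23/4 × 190 g/cup ≈ 1366 g

shredded cheddar: 1787 g; white rice: 4056 g; quinoa: 244 g; butter: 1630 g; dried chickpeas: 2228 g; basmati rice: 1366 g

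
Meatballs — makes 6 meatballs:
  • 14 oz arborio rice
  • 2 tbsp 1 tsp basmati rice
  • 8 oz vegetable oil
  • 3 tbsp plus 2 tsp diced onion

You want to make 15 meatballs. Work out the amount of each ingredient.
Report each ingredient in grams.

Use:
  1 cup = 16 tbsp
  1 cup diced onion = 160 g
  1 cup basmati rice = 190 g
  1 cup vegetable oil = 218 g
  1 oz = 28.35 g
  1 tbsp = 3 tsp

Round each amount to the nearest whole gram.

arborio rice: 992 g; basmati rice: 69 g; vegetable oil: 567 g; diced onion: 92 g

Scaling factor: 15/6 = 5/2 = 2.5.
arborio rice: 14 oz × 5/2 × 28.35 g/oz ≈ 992 g
basmati rice: (2 tbsp + 1 tsp = 7/3 tbsp) × 5/2 ÷ 16 tbsp/cup × 190 g/cup ≈ 69 g
vegetable oil: 8 oz × 5/2 × 28.35 g/oz = 567 g
diced onion: (3 tbsp + 2 tsp = 11/3 tbsp) × 5/2 ÷ 16 tbsp/cup × 160 g/cup ≈ 92 g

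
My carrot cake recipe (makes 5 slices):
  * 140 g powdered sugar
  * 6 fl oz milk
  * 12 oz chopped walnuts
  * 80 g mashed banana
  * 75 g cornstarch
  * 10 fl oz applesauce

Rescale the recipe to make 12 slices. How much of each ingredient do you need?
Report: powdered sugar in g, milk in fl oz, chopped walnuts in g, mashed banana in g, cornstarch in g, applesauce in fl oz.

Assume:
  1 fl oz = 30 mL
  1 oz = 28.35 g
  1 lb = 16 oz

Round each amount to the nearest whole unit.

powdered sugar: 336 g; milk: 14 fl oz; chopped walnuts: 816 g; mashed banana: 192 g; cornstarch: 180 g; applesauce: 24 fl oz

Scaling factor: 12/5 = 2.4.
powdered sugar: 140 g × 12/5 = 336 g
milk: 6 fl oz × 12/5 ≈ 14 fl oz
chopped walnuts: 12 oz × 12/5 × 28.35 g/oz ≈ 816 g
mashed banana: 80 g × 12/5 = 192 g
cornstarch: 75 g × 12/5 = 180 g
applesauce: 10 fl oz × 12/5 = 24 fl oz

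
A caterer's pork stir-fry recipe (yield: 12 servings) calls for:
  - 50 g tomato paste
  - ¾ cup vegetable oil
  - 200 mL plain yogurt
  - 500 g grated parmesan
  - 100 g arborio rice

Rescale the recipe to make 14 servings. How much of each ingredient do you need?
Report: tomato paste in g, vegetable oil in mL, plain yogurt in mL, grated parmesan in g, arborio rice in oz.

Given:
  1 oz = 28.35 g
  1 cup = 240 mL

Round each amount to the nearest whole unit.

tomato paste: 58 g; vegetable oil: 210 mL; plain yogurt: 233 mL; grated parmesan: 583 g; arborio rice: 4 oz

Scaling factor: 14/12 = 7/6.
tomato paste: 50 g × 7/6 ≈ 58 g
vegetable oil: 0.75 cup × 7/6 × 240 mL/cup = 210 mL
plain yogurt: 200 mL × 7/6 ≈ 233 mL
grated parmesan: 500 g × 7/6 ≈ 583 g
arborio rice: 100 g × 7/6 ÷ 28.35 g/oz ≈ 4 oz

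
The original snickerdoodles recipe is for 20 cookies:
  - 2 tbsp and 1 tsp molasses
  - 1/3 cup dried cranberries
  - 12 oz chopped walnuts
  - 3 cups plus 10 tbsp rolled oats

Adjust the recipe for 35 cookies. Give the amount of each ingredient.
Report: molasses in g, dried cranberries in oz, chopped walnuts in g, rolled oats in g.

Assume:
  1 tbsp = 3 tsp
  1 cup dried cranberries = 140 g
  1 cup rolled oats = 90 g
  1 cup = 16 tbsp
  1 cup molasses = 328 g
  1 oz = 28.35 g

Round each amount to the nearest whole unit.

molasses: 84 g; dried cranberries: 3 oz; chopped walnuts: 595 g; rolled oats: 571 g

Scaling factor: 35/20 = 7/4 = 1.75.
molasses: (2 tbsp + 1 tsp = 7/3 tbsp) × 7/4 ÷ 16 tbsp/cup × 328 g/cup ≈ 84 g
dried cranberries: 1/3 cup × 7/4 × 140 g/cup ÷ 28.35 g/oz ≈ 3 oz
chopped walnuts: 12 oz × 7/4 × 28.35 g/oz ≈ 595 g
rolled oats: (3 cup + 10 tbsp = 3.625 cup) × 7/4 × 90 g/cup ≈ 571 g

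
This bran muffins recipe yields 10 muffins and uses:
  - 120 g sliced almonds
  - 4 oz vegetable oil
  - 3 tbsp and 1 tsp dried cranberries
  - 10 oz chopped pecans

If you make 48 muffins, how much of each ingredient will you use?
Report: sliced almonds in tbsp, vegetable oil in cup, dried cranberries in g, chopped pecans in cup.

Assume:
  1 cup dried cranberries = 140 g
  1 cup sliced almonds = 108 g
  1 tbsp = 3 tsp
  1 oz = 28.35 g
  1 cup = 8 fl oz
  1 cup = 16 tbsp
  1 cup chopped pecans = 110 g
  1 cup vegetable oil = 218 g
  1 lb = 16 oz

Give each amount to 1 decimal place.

Scaling factor: 48/10 = 24/5 = 4.8.
sliced almonds: 120 g × 24/5 ÷ 108 g/cup × 16 tbsp/cup ≈ 85.3 tbsp
vegetable oil: 4 oz × 24/5 × 28.35 g/oz ÷ 218 g/cup ≈ 2.5 cup
dried cranberries: (3 tbsp + 1 tsp = 10/3 tbsp) × 24/5 ÷ 16 tbsp/cup × 140 g/cup = 140.0 g
chopped pecans: 10 oz × 24/5 × 28.35 g/oz ÷ 110 g/cup ≈ 12.4 cup

sliced almonds: 85.3 tbsp; vegetable oil: 2.5 cup; dried cranberries: 140.0 g; chopped pecans: 12.4 cup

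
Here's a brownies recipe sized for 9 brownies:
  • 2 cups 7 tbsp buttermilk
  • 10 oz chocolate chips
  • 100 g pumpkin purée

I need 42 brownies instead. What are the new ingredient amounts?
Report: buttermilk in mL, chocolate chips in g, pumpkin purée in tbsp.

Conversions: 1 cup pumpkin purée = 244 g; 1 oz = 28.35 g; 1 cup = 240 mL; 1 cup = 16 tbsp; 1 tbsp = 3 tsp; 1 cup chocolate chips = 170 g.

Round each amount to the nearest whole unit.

Scaling factor: 42/9 = 14/3.
buttermilk: (2 cup + 7 tbsp = 2.4375 cup) × 14/3 × 240 mL/cup = 2730 mL
chocolate chips: 10 oz × 14/3 × 28.35 g/oz = 1323 g
pumpkin purée: 100 g × 14/3 ÷ 244 g/cup × 16 tbsp/cup ≈ 31 tbsp

buttermilk: 2730 mL; chocolate chips: 1323 g; pumpkin purée: 31 tbsp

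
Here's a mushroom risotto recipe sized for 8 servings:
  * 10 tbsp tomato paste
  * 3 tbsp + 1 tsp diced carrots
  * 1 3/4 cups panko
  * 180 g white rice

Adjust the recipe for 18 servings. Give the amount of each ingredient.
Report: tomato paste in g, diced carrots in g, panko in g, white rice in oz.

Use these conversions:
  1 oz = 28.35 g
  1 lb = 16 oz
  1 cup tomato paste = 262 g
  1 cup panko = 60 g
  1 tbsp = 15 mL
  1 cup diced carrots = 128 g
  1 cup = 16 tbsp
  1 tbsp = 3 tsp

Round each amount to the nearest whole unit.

Scaling factor: 18/8 = 9/4 = 2.25.
tomato paste: 10 tbsp × 9/4 ÷ 16 tbsp/cup × 262 g/cup ≈ 368 g
diced carrots: (3 tbsp + 1 tsp = 10/3 tbsp) × 9/4 ÷ 16 tbsp/cup × 128 g/cup = 60 g
panko: 1.75 cup × 9/4 × 60 g/cup ≈ 236 g
white rice: 180 g × 9/4 ÷ 28.35 g/oz ≈ 14 oz

tomato paste: 368 g; diced carrots: 60 g; panko: 236 g; white rice: 14 oz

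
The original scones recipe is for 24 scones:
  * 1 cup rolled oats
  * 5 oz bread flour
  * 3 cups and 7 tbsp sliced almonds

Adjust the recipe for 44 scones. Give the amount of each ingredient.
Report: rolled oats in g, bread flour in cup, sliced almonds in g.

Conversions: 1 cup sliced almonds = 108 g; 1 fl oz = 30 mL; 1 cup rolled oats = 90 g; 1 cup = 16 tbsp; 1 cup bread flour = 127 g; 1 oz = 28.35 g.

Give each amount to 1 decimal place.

Scaling factor: 44/24 = 11/6.
rolled oats: 1 cup × 11/6 × 90 g/cup = 165.0 g
bread flour: 5 oz × 11/6 × 28.35 g/oz ÷ 127 g/cup ≈ 2.0 cup
sliced almonds: (3 cup + 7 tbsp = 3.4375 cup) × 11/6 × 108 g/cup ≈ 680.6 g

rolled oats: 165.0 g; bread flour: 2.0 cup; sliced almonds: 680.6 g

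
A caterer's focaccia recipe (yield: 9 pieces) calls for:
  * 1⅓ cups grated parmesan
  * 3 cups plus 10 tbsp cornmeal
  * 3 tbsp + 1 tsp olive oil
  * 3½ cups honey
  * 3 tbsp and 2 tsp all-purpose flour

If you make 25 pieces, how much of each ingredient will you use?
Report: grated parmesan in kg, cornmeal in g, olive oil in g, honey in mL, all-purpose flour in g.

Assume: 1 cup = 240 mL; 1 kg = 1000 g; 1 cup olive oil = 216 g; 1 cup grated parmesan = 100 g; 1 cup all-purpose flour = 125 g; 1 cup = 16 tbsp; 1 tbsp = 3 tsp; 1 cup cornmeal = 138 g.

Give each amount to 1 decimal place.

Scaling factor: 25/9.
grated parmesan: 4/3 cup × 25/9 × 100 g/cup ÷ 1000 g/kg ≈ 0.4 kg
cornmeal: (3 cup + 10 tbsp = 3.625 cup) × 25/9 × 138 g/cup ≈ 1389.6 g
olive oil: (3 tbsp + 1 tsp = 10/3 tbsp) × 25/9 ÷ 16 tbsp/cup × 216 g/cup = 125.0 g
honey: 3.5 cup × 25/9 × 240 mL/cup ≈ 2333.3 mL
all-purpose flour: (3 tbsp + 2 tsp = 11/3 tbsp) × 25/9 ÷ 16 tbsp/cup × 125 g/cup ≈ 79.6 g

grated parmesan: 0.4 kg; cornmeal: 1389.6 g; olive oil: 125.0 g; honey: 2333.3 mL; all-purpose flour: 79.6 g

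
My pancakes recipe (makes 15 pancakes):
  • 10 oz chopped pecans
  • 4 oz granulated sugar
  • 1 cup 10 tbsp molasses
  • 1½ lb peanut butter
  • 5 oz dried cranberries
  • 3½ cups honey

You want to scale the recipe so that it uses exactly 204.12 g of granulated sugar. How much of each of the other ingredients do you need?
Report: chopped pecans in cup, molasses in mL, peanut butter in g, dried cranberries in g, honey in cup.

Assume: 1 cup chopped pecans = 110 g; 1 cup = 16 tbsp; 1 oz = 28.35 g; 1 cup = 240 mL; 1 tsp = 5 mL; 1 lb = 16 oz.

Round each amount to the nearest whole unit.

The original recipe has 113.4 g of granulated sugar, so the scaling factor is 204.12 ÷ 113.4 = 9/5 = 1.8.
chopped pecans: 10 oz × 9/5 × 28.35 g/oz ÷ 110 g/cup ≈ 5 cup
molasses: (1 cup + 10 tbsp = 1.625 cup) × 9/5 × 240 mL/cup = 702 mL
peanut butter: 1.5 lb × 9/5 × 16 oz/lb × 28.35 g/oz ≈ 1225 g
dried cranberries: 5 oz × 9/5 × 28.35 g/oz ≈ 255 g
honey: 3.5 cup × 9/5 ≈ 6 cup

chopped pecans: 5 cup; molasses: 702 mL; peanut butter: 1225 g; dried cranberries: 255 g; honey: 6 cup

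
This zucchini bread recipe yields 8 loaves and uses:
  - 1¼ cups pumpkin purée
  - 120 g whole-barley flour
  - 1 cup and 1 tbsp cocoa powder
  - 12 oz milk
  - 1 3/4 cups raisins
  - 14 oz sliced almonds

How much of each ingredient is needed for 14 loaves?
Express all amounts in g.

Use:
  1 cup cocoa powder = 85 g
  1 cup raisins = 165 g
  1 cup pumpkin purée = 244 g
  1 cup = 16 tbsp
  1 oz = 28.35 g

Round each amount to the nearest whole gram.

pumpkin purée: 534 g; whole-barley flour: 210 g; cocoa powder: 158 g; milk: 595 g; raisins: 505 g; sliced almonds: 695 g

Scaling factor: 14/8 = 7/4 = 1.75.
pumpkin purée: 1.25 cup × 7/4 × 244 g/cup ≈ 534 g
whole-barley flour: 120 g × 7/4 = 210 g
cocoa powder: (1 cup + 1 tbsp = 1.0625 cup) × 7/4 × 85 g/cup ≈ 158 g
milk: 12 oz × 7/4 × 28.35 g/oz ≈ 595 g
raisins: 1.75 cup × 7/4 × 165 g/cup ≈ 505 g
sliced almonds: 14 oz × 7/4 × 28.35 g/oz ≈ 695 g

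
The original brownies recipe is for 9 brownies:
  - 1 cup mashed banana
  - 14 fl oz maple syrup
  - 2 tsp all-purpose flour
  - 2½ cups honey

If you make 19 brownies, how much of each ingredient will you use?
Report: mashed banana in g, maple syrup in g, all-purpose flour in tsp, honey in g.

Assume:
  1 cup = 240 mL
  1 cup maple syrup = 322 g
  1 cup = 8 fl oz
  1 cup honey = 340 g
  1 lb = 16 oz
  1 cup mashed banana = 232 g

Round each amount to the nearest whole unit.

mashed banana: 490 g; maple syrup: 1190 g; all-purpose flour: 4 tsp; honey: 1794 g

Scaling factor: 19/9.
mashed banana: 1 cup × 19/9 × 232 g/cup ≈ 490 g
maple syrup: 14 fl oz × 19/9 ÷ 8 fl oz/cup × 322 g/cup ≈ 1190 g
all-purpose flour: 2 tsp × 19/9 ≈ 4 tsp
honey: 2.5 cup × 19/9 × 340 g/cup ≈ 1794 g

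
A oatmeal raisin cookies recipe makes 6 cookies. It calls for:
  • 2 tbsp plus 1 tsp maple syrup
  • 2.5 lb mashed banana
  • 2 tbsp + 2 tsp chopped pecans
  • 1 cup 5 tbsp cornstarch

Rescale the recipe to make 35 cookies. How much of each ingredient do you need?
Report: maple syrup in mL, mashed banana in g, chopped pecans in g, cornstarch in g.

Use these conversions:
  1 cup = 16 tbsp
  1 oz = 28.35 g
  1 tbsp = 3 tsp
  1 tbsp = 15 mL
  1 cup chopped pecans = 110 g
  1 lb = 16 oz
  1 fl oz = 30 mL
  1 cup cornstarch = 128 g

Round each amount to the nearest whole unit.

Scaling factor: 35/6.
maple syrup: (2 tbsp + 1 tsp = 7/3 tbsp) × 35/6 × 15 mL/tbsp ≈ 204 mL
mashed banana: 2.5 lb × 35/6 × 16 oz/lb × 28.35 g/oz = 6615 g
chopped pecans: (2 tbsp + 2 tsp = 8/3 tbsp) × 35/6 ÷ 16 tbsp/cup × 110 g/cup ≈ 107 g
cornstarch: (1 cup + 5 tbsp = 1.3125 cup) × 35/6 × 128 g/cup = 980 g

maple syrup: 204 mL; mashed banana: 6615 g; chopped pecans: 107 g; cornstarch: 980 g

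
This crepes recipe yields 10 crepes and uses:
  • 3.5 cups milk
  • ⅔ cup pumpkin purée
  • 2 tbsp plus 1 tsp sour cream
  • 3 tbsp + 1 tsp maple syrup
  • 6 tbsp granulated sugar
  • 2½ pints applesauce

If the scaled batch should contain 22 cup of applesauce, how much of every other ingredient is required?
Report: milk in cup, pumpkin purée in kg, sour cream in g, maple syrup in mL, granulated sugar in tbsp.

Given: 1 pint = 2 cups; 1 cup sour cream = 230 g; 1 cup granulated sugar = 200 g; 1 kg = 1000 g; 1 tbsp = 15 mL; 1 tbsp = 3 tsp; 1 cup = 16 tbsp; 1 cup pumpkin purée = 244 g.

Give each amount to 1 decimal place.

milk: 15.4 cup; pumpkin purée: 0.7 kg; sour cream: 147.6 g; maple syrup: 220.0 mL; granulated sugar: 26.4 tbsp

The original recipe has 5 cup of applesauce, so the scaling factor is 22 ÷ 5 = 22/5 = 4.4.
milk: 3.5 cup × 22/5 = 15.4 cup
pumpkin purée: 2/3 cup × 22/5 × 244 g/cup ÷ 1000 g/kg ≈ 0.7 kg
sour cream: (2 tbsp + 1 tsp = 7/3 tbsp) × 22/5 ÷ 16 tbsp/cup × 230 g/cup ≈ 147.6 g
maple syrup: (3 tbsp + 1 tsp = 10/3 tbsp) × 22/5 × 15 mL/tbsp = 220.0 mL
granulated sugar: 6 tbsp × 22/5 = 26.4 tbsp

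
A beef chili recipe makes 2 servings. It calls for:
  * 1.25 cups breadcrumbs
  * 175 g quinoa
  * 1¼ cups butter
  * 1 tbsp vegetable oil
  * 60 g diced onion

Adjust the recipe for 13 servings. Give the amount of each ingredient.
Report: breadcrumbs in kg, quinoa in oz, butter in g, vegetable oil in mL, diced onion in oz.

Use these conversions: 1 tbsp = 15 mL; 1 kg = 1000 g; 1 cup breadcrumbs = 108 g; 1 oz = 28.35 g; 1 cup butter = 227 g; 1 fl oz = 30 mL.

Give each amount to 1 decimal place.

breadcrumbs: 0.9 kg; quinoa: 40.1 oz; butter: 1844.4 g; vegetable oil: 97.5 mL; diced onion: 13.8 oz

Scaling factor: 13/2 = 6.5.
breadcrumbs: 1.25 cup × 13/2 × 108 g/cup ÷ 1000 g/kg ≈ 0.9 kg
quinoa: 175 g × 13/2 ÷ 28.35 g/oz ≈ 40.1 oz
butter: 1.25 cup × 13/2 × 227 g/cup ≈ 1844.4 g
vegetable oil: 1 tbsp × 13/2 × 15 mL/tbsp = 97.5 mL
diced onion: 60 g × 13/2 ÷ 28.35 g/oz ≈ 13.8 oz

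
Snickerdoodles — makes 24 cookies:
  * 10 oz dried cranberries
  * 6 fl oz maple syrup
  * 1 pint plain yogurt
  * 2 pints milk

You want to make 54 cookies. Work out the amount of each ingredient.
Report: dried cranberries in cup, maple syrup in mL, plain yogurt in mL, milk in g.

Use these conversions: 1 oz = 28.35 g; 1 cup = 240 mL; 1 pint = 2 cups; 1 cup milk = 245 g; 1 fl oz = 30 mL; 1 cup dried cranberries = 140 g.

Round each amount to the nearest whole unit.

Scaling factor: 54/24 = 9/4 = 2.25.
dried cranberries: 10 oz × 9/4 × 28.35 g/oz ÷ 140 g/cup ≈ 5 cup
maple syrup: 6 fl oz × 9/4 × 30 mL/fl oz = 405 mL
plain yogurt: 1 pint × 9/4 × 2 cup/pint × 240 mL/cup = 1080 mL
milk: 2 pint × 9/4 × 2 cup/pint × 245 g/cup = 2205 g

dried cranberries: 5 cup; maple syrup: 405 mL; plain yogurt: 1080 mL; milk: 2205 g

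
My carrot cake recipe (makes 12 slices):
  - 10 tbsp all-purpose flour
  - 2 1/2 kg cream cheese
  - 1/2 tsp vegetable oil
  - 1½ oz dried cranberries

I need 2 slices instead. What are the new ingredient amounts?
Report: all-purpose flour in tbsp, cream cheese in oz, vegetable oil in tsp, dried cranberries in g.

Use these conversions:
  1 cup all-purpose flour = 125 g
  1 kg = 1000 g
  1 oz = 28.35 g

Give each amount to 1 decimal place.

Scaling factor: 2/12 = 1/6.
all-purpose flour: 10 tbsp × 1/6 ≈ 1.7 tbsp
cream cheese: 2.5 kg × 1/6 × 1000 g/kg ÷ 28.35 g/oz ≈ 14.7 oz
vegetable oil: 0.5 tsp × 1/6 ≈ 0.1 tsp
dried cranberries: 1.5 oz × 1/6 × 28.35 g/oz ≈ 7.1 g

all-purpose flour: 1.7 tbsp; cream cheese: 14.7 oz; vegetable oil: 0.1 tsp; dried cranberries: 7.1 g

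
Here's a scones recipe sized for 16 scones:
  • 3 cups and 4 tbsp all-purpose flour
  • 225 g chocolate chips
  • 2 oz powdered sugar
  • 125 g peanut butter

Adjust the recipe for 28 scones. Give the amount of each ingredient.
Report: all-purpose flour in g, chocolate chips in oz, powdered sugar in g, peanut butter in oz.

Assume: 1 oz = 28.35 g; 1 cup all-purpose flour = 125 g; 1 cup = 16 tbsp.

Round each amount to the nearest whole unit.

all-purpose flour: 711 g; chocolate chips: 14 oz; powdered sugar: 99 g; peanut butter: 8 oz

Scaling factor: 28/16 = 7/4 = 1.75.
all-purpose flour: (3 cup + 4 tbsp = 3.25 cup) × 7/4 × 125 g/cup ≈ 711 g
chocolate chips: 225 g × 7/4 ÷ 28.35 g/oz ≈ 14 oz
powdered sugar: 2 oz × 7/4 × 28.35 g/oz ≈ 99 g
peanut butter: 125 g × 7/4 ÷ 28.35 g/oz ≈ 8 oz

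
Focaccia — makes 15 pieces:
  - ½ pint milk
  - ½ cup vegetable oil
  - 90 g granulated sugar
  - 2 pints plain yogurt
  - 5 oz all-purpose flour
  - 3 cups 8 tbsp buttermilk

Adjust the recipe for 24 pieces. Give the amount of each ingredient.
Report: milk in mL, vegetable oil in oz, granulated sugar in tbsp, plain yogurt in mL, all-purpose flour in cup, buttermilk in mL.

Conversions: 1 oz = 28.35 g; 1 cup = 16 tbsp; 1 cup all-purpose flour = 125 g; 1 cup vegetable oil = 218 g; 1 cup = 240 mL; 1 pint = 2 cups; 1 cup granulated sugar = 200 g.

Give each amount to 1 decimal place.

Scaling factor: 24/15 = 8/5 = 1.6.
milk: 0.5 pint × 8/5 × 2 cup/pint × 240 mL/cup = 384.0 mL
vegetable oil: 0.5 cup × 8/5 × 218 g/cup ÷ 28.35 g/oz ≈ 6.2 oz
granulated sugar: 90 g × 8/5 ÷ 200 g/cup × 16 tbsp/cup ≈ 11.5 tbsp
plain yogurt: 2 pint × 8/5 × 2 cup/pint × 240 mL/cup = 1536.0 mL
all-purpose flour: 5 oz × 8/5 × 28.35 g/oz ÷ 125 g/cup ≈ 1.8 cup
buttermilk: (3 cup + 8 tbsp = 3.5 cup) × 8/5 × 240 mL/cup = 1344.0 mL

milk: 384.0 mL; vegetable oil: 6.2 oz; granulated sugar: 11.5 tbsp; plain yogurt: 1536.0 mL; all-purpose flour: 1.8 cup; buttermilk: 1344.0 mL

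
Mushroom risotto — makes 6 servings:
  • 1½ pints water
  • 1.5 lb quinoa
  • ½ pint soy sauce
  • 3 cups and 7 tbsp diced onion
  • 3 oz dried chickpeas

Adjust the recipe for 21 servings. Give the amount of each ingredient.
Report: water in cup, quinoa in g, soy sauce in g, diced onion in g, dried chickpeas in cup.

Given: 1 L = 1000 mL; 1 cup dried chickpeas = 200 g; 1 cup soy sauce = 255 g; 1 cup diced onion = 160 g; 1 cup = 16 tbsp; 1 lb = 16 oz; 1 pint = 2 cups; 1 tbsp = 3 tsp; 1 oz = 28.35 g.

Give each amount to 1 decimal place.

water: 10.5 cup; quinoa: 2381.4 g; soy sauce: 892.5 g; diced onion: 1925.0 g; dried chickpeas: 1.5 cup

Scaling factor: 21/6 = 7/2 = 3.5.
water: 1.5 pint × 7/2 × 2 cup/pint = 10.5 cup
quinoa: 1.5 lb × 7/2 × 16 oz/lb × 28.35 g/oz = 2381.4 g
soy sauce: 0.5 pint × 7/2 × 2 cup/pint × 255 g/cup = 892.5 g
diced onion: (3 cup + 7 tbsp = 3.4375 cup) × 7/2 × 160 g/cup = 1925.0 g
dried chickpeas: 3 oz × 7/2 × 28.35 g/oz ÷ 200 g/cup ≈ 1.5 cup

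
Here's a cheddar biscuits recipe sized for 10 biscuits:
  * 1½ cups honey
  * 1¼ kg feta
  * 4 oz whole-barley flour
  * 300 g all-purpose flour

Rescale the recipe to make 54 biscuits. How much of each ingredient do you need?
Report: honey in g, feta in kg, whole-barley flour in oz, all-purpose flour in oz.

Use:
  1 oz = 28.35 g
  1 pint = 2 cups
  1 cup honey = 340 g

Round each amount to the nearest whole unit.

honey: 2754 g; feta: 7 kg; whole-barley flour: 22 oz; all-purpose flour: 57 oz

Scaling factor: 54/10 = 27/5 = 5.4.
honey: 1.5 cup × 27/5 × 340 g/cup = 2754 g
feta: 1.25 kg × 27/5 ≈ 7 kg
whole-barley flour: 4 oz × 27/5 ≈ 22 oz
all-purpose flour: 300 g × 27/5 ÷ 28.35 g/oz ≈ 57 oz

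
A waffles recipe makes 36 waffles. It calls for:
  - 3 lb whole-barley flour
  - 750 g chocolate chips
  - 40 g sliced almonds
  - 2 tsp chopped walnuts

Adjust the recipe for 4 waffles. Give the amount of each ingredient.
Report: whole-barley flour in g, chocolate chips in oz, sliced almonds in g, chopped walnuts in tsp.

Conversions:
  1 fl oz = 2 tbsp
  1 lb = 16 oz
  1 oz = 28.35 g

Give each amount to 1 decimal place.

whole-barley flour: 151.2 g; chocolate chips: 2.9 oz; sliced almonds: 4.4 g; chopped walnuts: 0.2 tsp

Scaling factor: 4/36 = 1/9.
whole-barley flour: 3 lb × 1/9 × 16 oz/lb × 28.35 g/oz = 151.2 g
chocolate chips: 750 g × 1/9 ÷ 28.35 g/oz ≈ 2.9 oz
sliced almonds: 40 g × 1/9 ≈ 4.4 g
chopped walnuts: 2 tsp × 1/9 ≈ 0.2 tsp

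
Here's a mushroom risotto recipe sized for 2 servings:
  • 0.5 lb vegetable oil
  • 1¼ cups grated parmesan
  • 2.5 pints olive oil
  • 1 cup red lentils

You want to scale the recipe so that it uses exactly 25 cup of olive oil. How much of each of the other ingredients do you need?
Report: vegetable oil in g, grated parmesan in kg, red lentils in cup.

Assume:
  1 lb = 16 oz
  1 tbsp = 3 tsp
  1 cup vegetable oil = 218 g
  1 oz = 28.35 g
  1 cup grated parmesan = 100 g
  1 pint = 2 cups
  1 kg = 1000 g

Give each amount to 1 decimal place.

vegetable oil: 1134.0 g; grated parmesan: 0.6 kg; red lentils: 5.0 cup

The original recipe has 5 cup of olive oil, so the scaling factor is 25 ÷ 5 = 5.
vegetable oil: 0.5 lb × 5 × 16 oz/lb × 28.35 g/oz = 1134.0 g
grated parmesan: 1.25 cup × 5 × 100 g/cup ÷ 1000 g/kg ≈ 0.6 kg
red lentils: 1 cup × 5 = 5.0 cup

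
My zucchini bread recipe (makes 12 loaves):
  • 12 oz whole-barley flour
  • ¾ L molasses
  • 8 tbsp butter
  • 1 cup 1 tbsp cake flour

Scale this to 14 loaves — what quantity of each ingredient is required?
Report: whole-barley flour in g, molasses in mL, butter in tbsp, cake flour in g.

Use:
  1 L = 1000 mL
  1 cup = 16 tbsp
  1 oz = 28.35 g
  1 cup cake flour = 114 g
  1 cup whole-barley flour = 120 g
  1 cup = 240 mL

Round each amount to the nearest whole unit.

whole-barley flour: 397 g; molasses: 875 mL; butter: 9 tbsp; cake flour: 141 g

Scaling factor: 14/12 = 7/6.
whole-barley flour: 12 oz × 7/6 × 28.35 g/oz ≈ 397 g
molasses: 0.75 L × 7/6 × 1000 mL/L = 875 mL
butter: 8 tbsp × 7/6 ≈ 9 tbsp
cake flour: (1 cup + 1 tbsp = 1.0625 cup) × 7/6 × 114 g/cup ≈ 141 g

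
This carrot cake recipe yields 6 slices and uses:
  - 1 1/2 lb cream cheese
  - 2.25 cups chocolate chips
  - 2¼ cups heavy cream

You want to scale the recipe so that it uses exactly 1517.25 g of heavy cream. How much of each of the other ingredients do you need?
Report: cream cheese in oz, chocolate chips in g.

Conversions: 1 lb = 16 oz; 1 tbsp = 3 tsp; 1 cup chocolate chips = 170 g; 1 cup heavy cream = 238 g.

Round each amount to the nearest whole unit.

cream cheese: 68 oz; chocolate chips: 1084 g

The original recipe has 535.5 g of heavy cream, so the scaling factor is 1517.25 ÷ 535.5 = 17/6.
cream cheese: 1.5 lb × 17/6 × 16 oz/lb = 68 oz
chocolate chips: 2.25 cup × 17/6 × 170 g/cup ≈ 1084 g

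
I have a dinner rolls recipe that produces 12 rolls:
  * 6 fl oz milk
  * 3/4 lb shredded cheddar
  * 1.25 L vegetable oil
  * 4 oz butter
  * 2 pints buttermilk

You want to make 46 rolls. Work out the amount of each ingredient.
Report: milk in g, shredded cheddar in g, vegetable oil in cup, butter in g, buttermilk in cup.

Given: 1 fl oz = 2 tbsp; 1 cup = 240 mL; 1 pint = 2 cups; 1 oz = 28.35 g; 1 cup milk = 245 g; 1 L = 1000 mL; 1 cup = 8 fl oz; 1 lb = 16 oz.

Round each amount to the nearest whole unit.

Scaling factor: 46/12 = 23/6.
milk: 6 fl oz × 23/6 ÷ 8 fl oz/cup × 245 g/cup ≈ 704 g
shredded cheddar: 0.75 lb × 23/6 × 16 oz/lb × 28.35 g/oz ≈ 1304 g
vegetable oil: 1.25 L × 23/6 × 1000 mL/L ÷ 240 mL/cup ≈ 20 cup
butter: 4 oz × 23/6 × 28.35 g/oz ≈ 435 g
buttermilk: 2 pint × 23/6 × 2 cup/pint ≈ 15 cup

milk: 704 g; shredded cheddar: 1304 g; vegetable oil: 20 cup; butter: 435 g; buttermilk: 15 cup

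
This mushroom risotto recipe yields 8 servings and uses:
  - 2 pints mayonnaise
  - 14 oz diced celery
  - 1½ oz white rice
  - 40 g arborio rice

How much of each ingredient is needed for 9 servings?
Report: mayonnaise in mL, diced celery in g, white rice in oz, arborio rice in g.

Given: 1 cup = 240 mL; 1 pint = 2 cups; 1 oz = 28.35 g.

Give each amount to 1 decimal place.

Scaling factor: 9/8 = 1.125.
mayonnaise: 2 pint × 9/8 × 2 cup/pint × 240 mL/cup = 1080.0 mL
diced celery: 14 oz × 9/8 × 28.35 g/oz ≈ 446.5 g
white rice: 1.5 oz × 9/8 ≈ 1.7 oz
arborio rice: 40 g × 9/8 = 45.0 g

mayonnaise: 1080.0 mL; diced celery: 446.5 g; white rice: 1.7 oz; arborio rice: 45.0 g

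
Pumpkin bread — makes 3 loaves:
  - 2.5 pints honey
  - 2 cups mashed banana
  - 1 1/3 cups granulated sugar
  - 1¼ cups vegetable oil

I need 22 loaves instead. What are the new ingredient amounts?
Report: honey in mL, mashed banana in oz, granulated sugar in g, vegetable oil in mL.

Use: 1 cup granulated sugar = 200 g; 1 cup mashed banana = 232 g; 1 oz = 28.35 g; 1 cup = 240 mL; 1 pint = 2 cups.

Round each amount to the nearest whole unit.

honey: 8800 mL; mashed banana: 120 oz; granulated sugar: 1956 g; vegetable oil: 2200 mL

Scaling factor: 22/3.
honey: 2.5 pint × 22/3 × 2 cup/pint × 240 mL/cup = 8800 mL
mashed banana: 2 cup × 22/3 × 232 g/cup ÷ 28.35 g/oz ≈ 120 oz
granulated sugar: 4/3 cup × 22/3 × 200 g/cup ≈ 1956 g
vegetable oil: 1.25 cup × 22/3 × 240 mL/cup = 2200 mL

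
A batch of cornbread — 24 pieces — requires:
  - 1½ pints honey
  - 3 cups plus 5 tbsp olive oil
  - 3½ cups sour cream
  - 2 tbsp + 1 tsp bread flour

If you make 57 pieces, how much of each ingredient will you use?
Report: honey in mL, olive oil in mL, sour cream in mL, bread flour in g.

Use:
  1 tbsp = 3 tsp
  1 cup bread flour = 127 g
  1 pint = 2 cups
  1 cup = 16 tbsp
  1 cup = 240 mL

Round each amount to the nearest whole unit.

Scaling factor: 57/24 = 19/8 = 2.375.
honey: 1.5 pint × 19/8 × 2 cup/pint × 240 mL/cup = 1710 mL
olive oil: (3 cup + 5 tbsp = 3.3125 cup) × 19/8 × 240 mL/cup ≈ 1888 mL
sour cream: 3.5 cup × 19/8 × 240 mL/cup = 1995 mL
bread flour: (2 tbsp + 1 tsp = 7/3 tbsp) × 19/8 ÷ 16 tbsp/cup × 127 g/cup ≈ 44 g

honey: 1710 mL; olive oil: 1888 mL; sour cream: 1995 mL; bread flour: 44 g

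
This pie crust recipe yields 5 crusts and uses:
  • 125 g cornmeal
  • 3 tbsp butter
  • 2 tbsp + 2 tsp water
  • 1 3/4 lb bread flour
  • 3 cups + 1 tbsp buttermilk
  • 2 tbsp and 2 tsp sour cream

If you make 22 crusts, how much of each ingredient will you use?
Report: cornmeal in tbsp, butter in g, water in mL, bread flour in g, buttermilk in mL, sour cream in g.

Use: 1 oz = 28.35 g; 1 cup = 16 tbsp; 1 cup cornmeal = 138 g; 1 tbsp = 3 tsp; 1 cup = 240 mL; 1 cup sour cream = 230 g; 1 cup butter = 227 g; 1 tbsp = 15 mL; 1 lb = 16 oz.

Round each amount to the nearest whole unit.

Scaling factor: 22/5 = 4.4.
cornmeal: 125 g × 22/5 ÷ 138 g/cup × 16 tbsp/cup ≈ 64 tbsp
butter: 3 tbsp × 22/5 ÷ 16 tbsp/cup × 227 g/cup ≈ 187 g
water: (2 tbsp + 2 tsp = 8/3 tbsp) × 22/5 × 15 mL/tbsp = 176 mL
bread flour: 1.75 lb × 22/5 × 16 oz/lb × 28.35 g/oz ≈ 3493 g
buttermilk: (3 cup + 1 tbsp = 3.0625 cup) × 22/5 × 240 mL/cup = 3234 mL
sour cream: (2 tbsp + 2 tsp = 8/3 tbsp) × 22/5 ÷ 16 tbsp/cup × 230 g/cup ≈ 169 g

cornmeal: 64 tbsp; butter: 187 g; water: 176 mL; bread flour: 3493 g; buttermilk: 3234 mL; sour cream: 169 g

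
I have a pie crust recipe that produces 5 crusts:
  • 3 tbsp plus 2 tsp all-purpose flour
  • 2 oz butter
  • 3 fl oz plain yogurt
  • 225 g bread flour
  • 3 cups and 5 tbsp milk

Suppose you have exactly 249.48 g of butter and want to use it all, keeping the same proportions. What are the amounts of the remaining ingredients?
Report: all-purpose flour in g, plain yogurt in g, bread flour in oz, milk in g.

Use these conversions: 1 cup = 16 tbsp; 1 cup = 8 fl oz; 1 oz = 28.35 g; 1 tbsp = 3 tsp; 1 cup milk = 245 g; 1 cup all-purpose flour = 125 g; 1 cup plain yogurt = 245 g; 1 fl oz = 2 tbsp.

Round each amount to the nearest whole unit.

The original recipe has 56.7 g of butter, so the scaling factor is 249.48 ÷ 56.7 = 22/5 = 4.4.
all-purpose flour: (3 tbsp + 2 tsp = 11/3 tbsp) × 22/5 ÷ 16 tbsp/cup × 125 g/cup ≈ 126 g
plain yogurt: 3 fl oz × 22/5 ÷ 8 fl oz/cup × 245 g/cup ≈ 404 g
bread flour: 225 g × 22/5 ÷ 28.35 g/oz ≈ 35 oz
milk: (3 cup + 5 tbsp = 3.3125 cup) × 22/5 × 245 g/cup ≈ 3571 g

all-purpose flour: 126 g; plain yogurt: 404 g; bread flour: 35 oz; milk: 3571 g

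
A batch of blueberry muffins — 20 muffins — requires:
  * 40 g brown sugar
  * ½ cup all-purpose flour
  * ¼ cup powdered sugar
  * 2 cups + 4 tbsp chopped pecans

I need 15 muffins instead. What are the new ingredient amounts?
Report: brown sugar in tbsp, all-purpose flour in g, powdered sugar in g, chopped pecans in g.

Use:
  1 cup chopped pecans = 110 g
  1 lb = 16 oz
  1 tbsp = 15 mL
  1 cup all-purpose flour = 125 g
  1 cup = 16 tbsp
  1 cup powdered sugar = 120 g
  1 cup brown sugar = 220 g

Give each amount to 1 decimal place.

Scaling factor: 15/20 = 3/4 = 0.75.
brown sugar: 40 g × 3/4 ÷ 220 g/cup × 16 tbsp/cup ≈ 2.2 tbsp
all-purpose flour: 0.5 cup × 3/4 × 125 g/cup ≈ 46.9 g
powdered sugar: 0.25 cup × 3/4 × 120 g/cup = 22.5 g
chopped pecans: (2 cup + 4 tbsp = 2.25 cup) × 3/4 × 110 g/cup ≈ 185.6 g

brown sugar: 2.2 tbsp; all-purpose flour: 46.9 g; powdered sugar: 22.5 g; chopped pecans: 185.6 g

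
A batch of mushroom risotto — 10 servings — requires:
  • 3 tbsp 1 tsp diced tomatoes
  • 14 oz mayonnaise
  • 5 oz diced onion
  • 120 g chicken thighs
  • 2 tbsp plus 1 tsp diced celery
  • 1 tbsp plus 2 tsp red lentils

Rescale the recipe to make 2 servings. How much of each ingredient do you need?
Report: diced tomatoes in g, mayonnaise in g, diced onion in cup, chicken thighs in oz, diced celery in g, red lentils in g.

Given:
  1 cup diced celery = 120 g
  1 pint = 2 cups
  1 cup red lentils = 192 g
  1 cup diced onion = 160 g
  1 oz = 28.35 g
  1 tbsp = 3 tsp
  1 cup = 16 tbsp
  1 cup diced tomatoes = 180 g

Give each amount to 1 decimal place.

Scaling factor: 2/10 = 1/5 = 0.2.
diced tomatoes: (3 tbsp + 1 tsp = 10/3 tbsp) × 1/5 ÷ 16 tbsp/cup × 180 g/cup = 7.5 g
mayonnaise: 14 oz × 1/5 × 28.35 g/oz ≈ 79.4 g
diced onion: 5 oz × 1/5 × 28.35 g/oz ÷ 160 g/cup ≈ 0.2 cup
chicken thighs: 120 g × 1/5 ÷ 28.35 g/oz ≈ 0.8 oz
diced celery: (2 tbsp + 1 tsp = 7/3 tbsp) × 1/5 ÷ 16 tbsp/cup × 120 g/cup = 3.5 g
red lentils: (1 tbsp + 2 tsp = 5/3 tbsp) × 1/5 ÷ 16 tbsp/cup × 192 g/cup = 4.0 g

diced tomatoes: 7.5 g; mayonnaise: 79.4 g; diced onion: 0.2 cup; chicken thighs: 0.8 oz; diced celery: 3.5 g; red lentils: 4.0 g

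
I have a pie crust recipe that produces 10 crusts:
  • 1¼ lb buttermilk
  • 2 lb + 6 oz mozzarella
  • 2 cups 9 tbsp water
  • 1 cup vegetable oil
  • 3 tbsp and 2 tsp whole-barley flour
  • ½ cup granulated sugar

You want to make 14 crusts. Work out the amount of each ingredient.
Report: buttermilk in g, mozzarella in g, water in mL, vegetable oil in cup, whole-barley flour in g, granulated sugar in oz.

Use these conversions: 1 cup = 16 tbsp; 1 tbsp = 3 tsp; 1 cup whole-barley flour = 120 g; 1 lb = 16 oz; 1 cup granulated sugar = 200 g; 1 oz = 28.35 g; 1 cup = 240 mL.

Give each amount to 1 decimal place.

Scaling factor: 14/10 = 7/5 = 1.4.
buttermilk: 1.25 lb × 7/5 × 16 oz/lb × 28.35 g/oz = 793.8 g
mozzarella: (2 lb + 6 oz = 2.375 lb) × 7/5 × 16 oz/lb × 28.35 g/oz ≈ 1508.2 g
water: (2 cup + 9 tbsp = 2.5625 cup) × 7/5 × 240 mL/cup = 861.0 mL
vegetable oil: 1 cup × 7/5 = 1.4 cup
whole-barley flour: (3 tbsp + 2 tsp = 11/3 tbsp) × 7/5 ÷ 16 tbsp/cup × 120 g/cup = 38.5 g
granulated sugar: 0.5 cup × 7/5 × 200 g/cup ÷ 28.35 g/oz ≈ 4.9 oz

buttermilk: 793.8 g; mozzarella: 1508.2 g; water: 861.0 mL; vegetable oil: 1.4 cup; whole-barley flour: 38.5 g; granulated sugar: 4.9 oz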